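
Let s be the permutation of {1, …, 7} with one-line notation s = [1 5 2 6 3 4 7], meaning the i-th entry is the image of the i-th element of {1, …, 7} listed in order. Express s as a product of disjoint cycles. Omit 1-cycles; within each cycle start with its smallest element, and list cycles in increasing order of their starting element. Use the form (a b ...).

Iterating s from 2 gives 2 → 5 → 3 → 2; that is the 3-cycle (2 5 3).
Continuing from each remaining unvisited element yields (2 5 3)(4 6).

(2 5 3)(4 6)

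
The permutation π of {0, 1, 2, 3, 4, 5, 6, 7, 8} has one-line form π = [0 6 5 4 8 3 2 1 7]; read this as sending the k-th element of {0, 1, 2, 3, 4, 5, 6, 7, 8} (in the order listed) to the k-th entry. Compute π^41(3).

4

Tracing 3 → 4 → … returns to 3 after 8 steps, so 3 lies in an 8-cycle (1 6 2 5 3 4 8 7).
Since the cycle has length 8, π^41 acts on it the same as π^1 (41 mod 8 = 1).
Stepping 1 place around the cycle: 3 → 4.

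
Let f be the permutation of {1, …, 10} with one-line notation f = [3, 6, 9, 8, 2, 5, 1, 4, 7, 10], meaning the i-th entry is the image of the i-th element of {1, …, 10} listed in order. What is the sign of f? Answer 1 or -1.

1

In disjoint-cycle form the cycle lengths are 4, 3, 2, 1.
A cycle is odd iff its length is even; f has 2 even-length cycles, so sgn(f) = (−1)^2 and f is even.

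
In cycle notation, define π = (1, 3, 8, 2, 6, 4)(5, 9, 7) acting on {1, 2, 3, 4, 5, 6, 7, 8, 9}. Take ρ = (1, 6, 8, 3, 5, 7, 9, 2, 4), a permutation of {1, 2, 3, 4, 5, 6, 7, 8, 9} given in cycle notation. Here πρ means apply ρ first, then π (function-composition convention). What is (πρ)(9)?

6

First apply ρ: ρ(9) = 2, then π(2) = 6. Thus (πρ)(9) = 6.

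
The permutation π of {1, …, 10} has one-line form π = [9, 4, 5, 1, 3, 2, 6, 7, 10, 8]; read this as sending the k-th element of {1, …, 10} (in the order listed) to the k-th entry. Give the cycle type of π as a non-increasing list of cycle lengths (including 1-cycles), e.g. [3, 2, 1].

[8, 2]

The disjoint cycles are (1, 9, 10, 8, 7, 6, 2, 4)(3, 5), with lengths 8, 2 in non-increasing order.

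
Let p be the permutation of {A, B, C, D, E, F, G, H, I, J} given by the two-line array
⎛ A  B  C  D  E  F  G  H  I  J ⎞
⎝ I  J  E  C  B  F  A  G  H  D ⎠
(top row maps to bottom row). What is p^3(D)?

Tracing D → C → … returns to D after 5 steps, so D lies in a 5-cycle (B, J, D, C, E).
Stepping 3 places around the cycle: D → C → E → B.

B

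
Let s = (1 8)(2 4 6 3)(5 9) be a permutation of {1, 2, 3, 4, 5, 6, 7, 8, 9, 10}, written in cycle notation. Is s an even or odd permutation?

The cycle lengths are 4, 2, 2, 1, 1.
A cycle of length ℓ contributes ℓ−1 transpositions, so s is a product of 3 + 1 + 1 = 5 transpositions — odd.

odd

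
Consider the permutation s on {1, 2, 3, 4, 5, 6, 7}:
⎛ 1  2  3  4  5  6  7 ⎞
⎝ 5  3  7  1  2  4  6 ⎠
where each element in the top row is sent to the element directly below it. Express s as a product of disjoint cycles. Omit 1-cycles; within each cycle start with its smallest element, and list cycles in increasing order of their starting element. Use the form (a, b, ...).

(1, 5, 2, 3, 7, 6, 4)

Iterating s from 1 gives 1 → 5 → 2 → 3 → 7 → 6 → 4 → 1; that is the 7-cycle (1, 5, 2, 3, 7, 6, 4).
Continuing from each remaining unvisited element yields (1, 5, 2, 3, 7, 6, 4).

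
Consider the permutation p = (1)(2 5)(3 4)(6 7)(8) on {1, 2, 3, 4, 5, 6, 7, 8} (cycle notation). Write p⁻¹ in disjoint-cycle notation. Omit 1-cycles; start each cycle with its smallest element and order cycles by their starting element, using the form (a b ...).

If p sends a → b within a cycle, p⁻¹ sends b → a; equivalently, reverse each cycle.
Reversing each cycle of p and rotating so the smallest element leads gives (2 5)(3 4)(6 7).

(2 5)(3 4)(6 7)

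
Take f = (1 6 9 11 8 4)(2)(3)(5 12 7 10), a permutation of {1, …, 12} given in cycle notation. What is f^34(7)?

5

7 lies in the 4-cycle (5 12 7 10).
On a 4-cycle, f^4 is the identity, so f^34 = f^2 there (34 ≡ 2 mod 4).
Stepping 2 places around the cycle: 7 → 10 → 5.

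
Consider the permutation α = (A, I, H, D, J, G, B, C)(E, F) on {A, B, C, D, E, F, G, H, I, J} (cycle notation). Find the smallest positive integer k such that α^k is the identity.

8

The cycle type of α is (8, 2).
Since disjoint cycles commute, ord(α) = lcm(8, 2) = 8.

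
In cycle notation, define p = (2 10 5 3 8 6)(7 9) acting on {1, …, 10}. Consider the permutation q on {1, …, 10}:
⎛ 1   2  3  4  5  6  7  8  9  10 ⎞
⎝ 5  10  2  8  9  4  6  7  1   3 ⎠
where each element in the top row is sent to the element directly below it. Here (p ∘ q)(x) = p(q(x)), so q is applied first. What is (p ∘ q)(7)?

2

(p ∘ q)(7) = p(q(7)). q(7) = 6, then p(6) = 2. So (p ∘ q)(7) = 2.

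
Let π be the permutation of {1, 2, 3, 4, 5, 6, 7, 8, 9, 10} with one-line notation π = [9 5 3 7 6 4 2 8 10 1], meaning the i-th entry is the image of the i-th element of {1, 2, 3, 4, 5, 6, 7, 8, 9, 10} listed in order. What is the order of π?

15

The disjoint-cycle form of π has cycle lengths 5, 3, 1, 1.
The order of π is the least common multiple of its cycle lengths: lcm(5, 3) = 15.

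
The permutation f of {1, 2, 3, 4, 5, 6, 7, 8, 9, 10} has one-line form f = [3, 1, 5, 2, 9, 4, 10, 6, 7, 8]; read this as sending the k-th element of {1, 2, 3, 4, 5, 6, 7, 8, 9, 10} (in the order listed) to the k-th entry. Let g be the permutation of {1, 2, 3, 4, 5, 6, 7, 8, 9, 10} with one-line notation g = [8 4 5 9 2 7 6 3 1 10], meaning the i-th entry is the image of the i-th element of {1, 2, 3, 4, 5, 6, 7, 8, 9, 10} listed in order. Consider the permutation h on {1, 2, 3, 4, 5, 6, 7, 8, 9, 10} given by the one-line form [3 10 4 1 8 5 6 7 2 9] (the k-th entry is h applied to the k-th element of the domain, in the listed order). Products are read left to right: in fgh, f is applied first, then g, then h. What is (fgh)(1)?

Chase 1: f(1) = 3; g(3) = 5; h(5) = 8. Hence (fgh)(1) = 8.

8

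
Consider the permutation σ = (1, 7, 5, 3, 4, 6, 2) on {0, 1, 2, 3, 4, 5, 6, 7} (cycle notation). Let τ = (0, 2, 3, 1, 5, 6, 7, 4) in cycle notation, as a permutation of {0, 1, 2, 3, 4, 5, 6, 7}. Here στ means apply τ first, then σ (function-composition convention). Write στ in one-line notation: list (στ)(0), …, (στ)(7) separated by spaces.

1 3 4 7 0 2 5 6

Chase each element through τ then σ: 0 → 2 → 1; 1 → 5 → 3; 2 → 3 → 4; 3 → 1 → 7; 4 → 0 → 0; 5 → 6 → 2; 6 → 7 → 5; 7 → 4 → 6.
Collecting the images, στ = [1 3 4 7 0 2 5 6].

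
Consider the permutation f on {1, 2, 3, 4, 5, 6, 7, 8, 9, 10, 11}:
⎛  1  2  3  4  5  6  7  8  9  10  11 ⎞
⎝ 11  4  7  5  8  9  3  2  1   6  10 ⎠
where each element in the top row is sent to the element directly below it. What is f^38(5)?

Tracing 5 → 8 → … returns to 5 after 4 steps, so 5 lies in a 4-cycle (2, 4, 5, 8).
On a 4-cycle, f^4 is the identity, so f^38 = f^2 there (38 ≡ 2 mod 4).
Stepping 2 places around the cycle: 5 → 8 → 2.

2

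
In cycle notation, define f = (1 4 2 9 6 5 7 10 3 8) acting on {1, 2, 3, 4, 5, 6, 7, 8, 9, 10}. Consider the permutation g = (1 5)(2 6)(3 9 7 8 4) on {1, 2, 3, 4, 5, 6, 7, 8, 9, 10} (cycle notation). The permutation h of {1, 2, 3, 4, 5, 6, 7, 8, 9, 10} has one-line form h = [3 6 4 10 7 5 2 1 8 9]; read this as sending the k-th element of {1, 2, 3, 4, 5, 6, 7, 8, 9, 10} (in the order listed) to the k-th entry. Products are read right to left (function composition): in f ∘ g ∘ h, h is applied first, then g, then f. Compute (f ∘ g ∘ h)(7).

Chase 7: h(7) = 2; g(2) = 6; f(6) = 5. Hence (f ∘ g ∘ h)(7) = 5.

5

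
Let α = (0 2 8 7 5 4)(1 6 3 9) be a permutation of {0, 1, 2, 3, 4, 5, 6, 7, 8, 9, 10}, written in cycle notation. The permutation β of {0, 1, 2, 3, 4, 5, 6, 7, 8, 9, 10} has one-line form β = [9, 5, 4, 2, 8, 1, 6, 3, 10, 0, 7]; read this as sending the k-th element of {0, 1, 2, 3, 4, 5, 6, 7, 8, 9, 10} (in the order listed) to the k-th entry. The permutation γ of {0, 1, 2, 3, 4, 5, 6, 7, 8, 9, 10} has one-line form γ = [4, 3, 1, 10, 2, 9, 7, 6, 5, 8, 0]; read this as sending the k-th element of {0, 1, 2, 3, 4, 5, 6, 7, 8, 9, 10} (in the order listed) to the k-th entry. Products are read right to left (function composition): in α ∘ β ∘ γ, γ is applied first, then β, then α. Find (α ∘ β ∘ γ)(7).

3

Apply the permutations in order: γ(7) = 6, then β(6) = 6, then α(6) = 3. So (α ∘ β ∘ γ)(7) = 3.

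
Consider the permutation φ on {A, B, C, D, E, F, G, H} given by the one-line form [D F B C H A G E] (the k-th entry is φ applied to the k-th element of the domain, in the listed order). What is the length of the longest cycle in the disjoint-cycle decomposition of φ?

5

Decomposing into disjoint cycles gives (A D C B F)(E H); the longest has length 5.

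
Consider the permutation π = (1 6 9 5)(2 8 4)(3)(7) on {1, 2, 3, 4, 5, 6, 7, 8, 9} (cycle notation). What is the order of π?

The disjoint cycles have lengths 4, 3, 1, 1.
Since disjoint cycles commute, ord(π) = lcm(4, 3) = 12.

12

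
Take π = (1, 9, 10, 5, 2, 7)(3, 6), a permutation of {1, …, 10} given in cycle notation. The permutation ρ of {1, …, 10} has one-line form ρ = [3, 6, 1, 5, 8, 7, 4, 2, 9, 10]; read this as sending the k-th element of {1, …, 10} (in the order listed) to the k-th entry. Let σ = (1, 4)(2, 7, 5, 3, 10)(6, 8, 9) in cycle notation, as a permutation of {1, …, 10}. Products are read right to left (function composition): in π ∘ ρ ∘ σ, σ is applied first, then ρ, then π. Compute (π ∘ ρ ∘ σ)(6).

7

Chase 6: σ(6) = 8; ρ(8) = 2; π(2) = 7. Hence (π ∘ ρ ∘ σ)(6) = 7.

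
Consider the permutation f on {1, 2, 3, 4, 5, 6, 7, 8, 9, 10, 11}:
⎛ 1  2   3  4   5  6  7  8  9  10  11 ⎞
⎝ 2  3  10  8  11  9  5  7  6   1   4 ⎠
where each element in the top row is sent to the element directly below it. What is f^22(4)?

Tracing 4 → 8 → … returns to 4 after 5 steps, so 4 lies in a 5-cycle (4, 8, 7, 5, 11).
Since the cycle has length 5, f^22 acts on it the same as f^2 (22 mod 5 = 2).
Stepping 2 places around the cycle: 4 → 8 → 7.

7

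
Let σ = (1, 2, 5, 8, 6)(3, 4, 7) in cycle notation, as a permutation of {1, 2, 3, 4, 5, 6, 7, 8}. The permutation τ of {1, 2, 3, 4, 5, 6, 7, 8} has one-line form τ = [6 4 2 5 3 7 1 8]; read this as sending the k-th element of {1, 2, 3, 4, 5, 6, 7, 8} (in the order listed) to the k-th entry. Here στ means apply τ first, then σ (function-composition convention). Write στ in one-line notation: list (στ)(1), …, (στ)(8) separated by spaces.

1 7 5 8 4 3 2 6

Chase each element through τ then σ: 1 → 6 → 1; 2 → 4 → 7; 3 → 2 → 5; 4 → 5 → 8; 5 → 3 → 4; 6 → 7 → 3; 7 → 1 → 2; 8 → 8 → 6.
Collecting the images, στ = [1 7 5 8 4 3 2 6].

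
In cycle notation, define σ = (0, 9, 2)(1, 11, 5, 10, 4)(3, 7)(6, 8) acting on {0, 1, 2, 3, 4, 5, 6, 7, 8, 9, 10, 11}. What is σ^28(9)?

9 lies in the 3-cycle (0, 9, 2).
On a 3-cycle, σ^3 is the identity, so σ^28 = σ^1 there (28 ≡ 1 mod 3).
Advancing 1 step from 9: 9 → 2.

2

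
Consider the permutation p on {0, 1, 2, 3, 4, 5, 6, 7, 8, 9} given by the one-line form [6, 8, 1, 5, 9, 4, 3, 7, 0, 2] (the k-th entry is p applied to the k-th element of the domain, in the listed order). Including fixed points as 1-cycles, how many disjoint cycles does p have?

2

The cycle decomposition is (0 6 3 5 4 9 2 1 8)(7), which has 2 cycles (counting 1-cycles).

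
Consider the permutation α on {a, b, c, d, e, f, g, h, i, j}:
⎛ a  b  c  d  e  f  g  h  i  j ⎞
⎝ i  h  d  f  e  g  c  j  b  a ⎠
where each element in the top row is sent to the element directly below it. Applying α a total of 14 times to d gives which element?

Tracing d → f → … returns to d after 4 steps, so d lies in a 4-cycle (c, d, f, g).
Powers repeat with period 4 on this cycle, and 14 mod 4 = 2, so α^14(d) = α^2(d).
Advancing 2 steps from d: d → f → g.

g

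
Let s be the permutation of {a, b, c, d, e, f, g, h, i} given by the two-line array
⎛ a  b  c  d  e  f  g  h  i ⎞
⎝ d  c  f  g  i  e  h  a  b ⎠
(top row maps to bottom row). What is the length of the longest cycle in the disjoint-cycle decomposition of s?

5

Decomposing into disjoint cycles gives (a, d, g, h)(b, c, f, e, i); the longest has length 5.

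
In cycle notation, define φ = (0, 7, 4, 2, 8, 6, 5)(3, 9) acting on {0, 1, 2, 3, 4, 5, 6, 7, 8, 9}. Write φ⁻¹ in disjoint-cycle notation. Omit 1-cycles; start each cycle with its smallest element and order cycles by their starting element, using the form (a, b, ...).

Inverting a permutation written in cycle notation just reverses the order within every cycle.
Reversing each cycle of φ and rotating so the smallest element leads gives (0, 5, 6, 8, 2, 4, 7)(3, 9).

(0, 5, 6, 8, 2, 4, 7)(3, 9)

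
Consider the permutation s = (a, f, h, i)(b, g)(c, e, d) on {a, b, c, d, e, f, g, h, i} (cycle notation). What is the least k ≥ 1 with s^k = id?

The disjoint cycles have lengths 4, 3, 2.
The order is lcm(4, 3, 2) = 12.

12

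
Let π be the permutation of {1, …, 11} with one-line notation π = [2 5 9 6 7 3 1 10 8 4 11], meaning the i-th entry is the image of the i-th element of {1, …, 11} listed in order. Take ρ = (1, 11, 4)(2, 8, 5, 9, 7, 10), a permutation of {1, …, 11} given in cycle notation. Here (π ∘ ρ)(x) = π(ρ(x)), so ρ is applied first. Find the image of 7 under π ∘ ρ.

4

(π ∘ ρ)(7) = π(ρ(7)). ρ(7) = 10, then π(10) = 4. So (π ∘ ρ)(7) = 4.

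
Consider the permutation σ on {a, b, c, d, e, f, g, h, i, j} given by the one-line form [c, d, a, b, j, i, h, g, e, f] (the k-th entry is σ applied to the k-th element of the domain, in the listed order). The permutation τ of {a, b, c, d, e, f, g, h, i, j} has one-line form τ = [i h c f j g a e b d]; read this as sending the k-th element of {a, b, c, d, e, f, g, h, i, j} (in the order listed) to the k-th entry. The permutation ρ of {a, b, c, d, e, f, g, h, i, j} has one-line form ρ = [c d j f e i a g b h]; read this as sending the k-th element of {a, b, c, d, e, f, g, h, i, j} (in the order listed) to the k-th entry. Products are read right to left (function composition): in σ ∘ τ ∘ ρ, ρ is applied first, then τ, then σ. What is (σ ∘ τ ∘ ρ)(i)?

g

(σ ∘ τ ∘ ρ)(i) = σ(τ(ρ(i))). ρ(i) = b, then τ(b) = h, then σ(h) = g, so the result is g.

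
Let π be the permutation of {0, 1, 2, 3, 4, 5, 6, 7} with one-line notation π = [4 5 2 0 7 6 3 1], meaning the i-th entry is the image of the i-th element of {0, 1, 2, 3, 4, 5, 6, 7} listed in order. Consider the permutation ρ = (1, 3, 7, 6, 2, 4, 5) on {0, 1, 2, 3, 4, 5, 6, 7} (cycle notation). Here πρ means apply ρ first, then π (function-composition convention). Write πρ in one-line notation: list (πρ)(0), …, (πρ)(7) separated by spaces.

For each element, apply ρ then π: 0 → 0 → 4; 1 → 3 → 0; 2 → 4 → 7; 3 → 7 → 1; 4 → 5 → 6; 5 → 1 → 5; 6 → 2 → 2; 7 → 6 → 3.
Collecting the images, πρ = [4 0 7 1 6 5 2 3].

4 0 7 1 6 5 2 3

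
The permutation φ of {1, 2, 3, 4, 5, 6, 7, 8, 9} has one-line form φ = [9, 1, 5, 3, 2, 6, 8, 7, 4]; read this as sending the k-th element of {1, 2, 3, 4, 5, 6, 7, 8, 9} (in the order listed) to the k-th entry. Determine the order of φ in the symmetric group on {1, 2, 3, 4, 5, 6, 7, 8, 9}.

6

Writing φ as disjoint cycles, the cycle lengths are 6, 2, 1.
The order is lcm(6, 2) = 6.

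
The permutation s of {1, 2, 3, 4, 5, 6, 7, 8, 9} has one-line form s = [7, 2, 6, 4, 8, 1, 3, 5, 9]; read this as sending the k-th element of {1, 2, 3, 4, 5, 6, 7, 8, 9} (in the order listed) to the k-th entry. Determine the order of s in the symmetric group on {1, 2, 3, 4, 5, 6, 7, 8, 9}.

4

Decomposing into disjoint cycles gives cycle lengths 4, 2, 1, 1, 1.
Since disjoint cycles commute, ord(s) = lcm(4, 2) = 4.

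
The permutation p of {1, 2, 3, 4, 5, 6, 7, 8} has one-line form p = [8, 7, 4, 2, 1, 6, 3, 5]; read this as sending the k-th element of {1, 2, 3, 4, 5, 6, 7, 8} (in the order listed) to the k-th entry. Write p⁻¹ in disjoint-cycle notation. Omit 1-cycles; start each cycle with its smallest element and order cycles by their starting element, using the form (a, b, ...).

First write p in disjoint cycles: (1, 8, 5)(2, 7, 3, 4).
The inverse reverses every cycle; in canonical form, p⁻¹ = (1, 5, 8)(2, 4, 3, 7).

(1, 5, 8)(2, 4, 3, 7)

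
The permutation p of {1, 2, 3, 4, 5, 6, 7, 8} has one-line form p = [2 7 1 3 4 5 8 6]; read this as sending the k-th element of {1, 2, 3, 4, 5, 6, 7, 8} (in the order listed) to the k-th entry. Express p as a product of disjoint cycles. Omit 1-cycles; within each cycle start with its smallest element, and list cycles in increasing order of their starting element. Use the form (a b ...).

Start at 1 and follow images: 1 → 2 → 7 → 8 → 6 → 5 → 4 → 3 → 1, giving the cycle (1 2 7 8 6 5 4 3).
Repeating from the next unused element and collecting all non-trivial cycles gives (1 2 7 8 6 5 4 3).

(1 2 7 8 6 5 4 3)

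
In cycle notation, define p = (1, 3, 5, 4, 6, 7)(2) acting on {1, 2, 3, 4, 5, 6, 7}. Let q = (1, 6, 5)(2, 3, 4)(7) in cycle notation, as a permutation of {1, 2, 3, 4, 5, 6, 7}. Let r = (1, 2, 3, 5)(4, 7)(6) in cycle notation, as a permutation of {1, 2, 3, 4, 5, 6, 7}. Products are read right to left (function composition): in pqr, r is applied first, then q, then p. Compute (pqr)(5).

Chase 5: r(5) = 1; q(1) = 6; p(6) = 7. Hence (pqr)(5) = 7.

7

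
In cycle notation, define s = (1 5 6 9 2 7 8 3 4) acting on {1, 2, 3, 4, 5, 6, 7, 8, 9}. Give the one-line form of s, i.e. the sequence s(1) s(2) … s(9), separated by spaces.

Image by image: 1↦5, 2↦7, 3↦4, 4↦1, 5↦6, 6↦9, 7↦8, 8↦3, 9↦2.
So the one-line form is 5 7 4 1 6 9 8 3 2.

5 7 4 1 6 9 8 3 2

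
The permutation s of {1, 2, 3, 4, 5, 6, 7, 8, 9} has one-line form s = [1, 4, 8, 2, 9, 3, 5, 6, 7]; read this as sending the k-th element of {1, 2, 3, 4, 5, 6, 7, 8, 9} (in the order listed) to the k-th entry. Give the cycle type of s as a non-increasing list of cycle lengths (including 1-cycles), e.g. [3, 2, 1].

The disjoint cycles are (1)(2, 4)(3, 8, 6)(5, 9, 7), with lengths 3, 3, 2, 1 in non-increasing order.

[3, 3, 2, 1]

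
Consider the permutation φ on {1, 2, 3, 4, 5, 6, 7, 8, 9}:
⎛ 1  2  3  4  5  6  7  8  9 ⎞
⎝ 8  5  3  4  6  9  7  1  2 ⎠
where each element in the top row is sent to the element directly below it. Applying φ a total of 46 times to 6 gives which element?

Tracing 6 → 9 → … returns to 6 after 4 steps, so 6 lies in a 4-cycle (2 5 6 9).
Since the cycle has length 4, φ^46 acts on it the same as φ^2 (46 mod 4 = 2).
Advancing 2 steps from 6: 6 → 9 → 2.

2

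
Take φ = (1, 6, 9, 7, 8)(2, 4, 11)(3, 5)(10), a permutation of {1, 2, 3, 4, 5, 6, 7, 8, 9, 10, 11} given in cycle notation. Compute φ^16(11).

11 lies in the 3-cycle (2, 4, 11).
Since the cycle has length 3, φ^16 acts on it the same as φ^1 (16 mod 3 = 1).
Advancing 1 step from 11: 11 → 2.

2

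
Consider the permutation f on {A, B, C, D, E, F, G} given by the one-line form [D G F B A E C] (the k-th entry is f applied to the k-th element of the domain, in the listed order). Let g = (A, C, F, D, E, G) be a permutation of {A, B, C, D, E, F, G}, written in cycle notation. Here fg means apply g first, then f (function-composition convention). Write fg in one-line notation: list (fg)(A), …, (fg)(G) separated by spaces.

For each element, apply g then f: A → C → F; B → B → G; C → F → E; D → E → A; E → G → C; F → D → B; G → A → D.
So fg in one-line form is F G E A C B D.

F G E A C B D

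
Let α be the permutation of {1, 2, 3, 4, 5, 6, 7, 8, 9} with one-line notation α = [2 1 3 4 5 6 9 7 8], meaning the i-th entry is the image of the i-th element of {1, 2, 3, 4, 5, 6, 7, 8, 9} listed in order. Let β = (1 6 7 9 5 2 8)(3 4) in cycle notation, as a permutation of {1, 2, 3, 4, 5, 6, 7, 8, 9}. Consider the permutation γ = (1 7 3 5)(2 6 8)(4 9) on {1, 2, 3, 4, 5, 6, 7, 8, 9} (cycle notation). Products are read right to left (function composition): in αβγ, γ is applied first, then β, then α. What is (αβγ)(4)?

Apply the permutations in order: γ(4) = 9, then β(9) = 5, then α(5) = 5. So (αβγ)(4) = 5.

5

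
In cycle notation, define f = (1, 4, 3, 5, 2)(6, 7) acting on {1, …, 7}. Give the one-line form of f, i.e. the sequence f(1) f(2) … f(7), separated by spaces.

Reading each image from the cycles: 1↦4, 2↦1, 3↦5, 4↦3, 5↦2, 6↦7, 7↦6.
So the one-line form is 4 1 5 3 2 7 6.

4 1 5 3 2 7 6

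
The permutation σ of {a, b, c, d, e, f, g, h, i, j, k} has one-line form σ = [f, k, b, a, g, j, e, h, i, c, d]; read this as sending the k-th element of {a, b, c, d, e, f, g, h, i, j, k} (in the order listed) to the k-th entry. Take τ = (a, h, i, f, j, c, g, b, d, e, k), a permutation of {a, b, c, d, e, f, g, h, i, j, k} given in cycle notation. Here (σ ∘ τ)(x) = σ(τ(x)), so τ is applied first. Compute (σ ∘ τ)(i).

j

First apply τ: τ(i) = f, then σ(f) = j. Thus (σ ∘ τ)(i) = j.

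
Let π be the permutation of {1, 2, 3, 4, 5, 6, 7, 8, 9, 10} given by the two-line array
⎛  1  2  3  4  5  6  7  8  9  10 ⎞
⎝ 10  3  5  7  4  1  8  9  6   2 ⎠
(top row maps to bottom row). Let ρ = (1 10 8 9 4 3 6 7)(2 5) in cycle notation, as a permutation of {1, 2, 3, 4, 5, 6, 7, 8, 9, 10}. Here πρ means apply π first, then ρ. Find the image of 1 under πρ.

8

(πρ)(1) = ρ(π(1)). π(1) = 10, then ρ(10) = 8. So (πρ)(1) = 8.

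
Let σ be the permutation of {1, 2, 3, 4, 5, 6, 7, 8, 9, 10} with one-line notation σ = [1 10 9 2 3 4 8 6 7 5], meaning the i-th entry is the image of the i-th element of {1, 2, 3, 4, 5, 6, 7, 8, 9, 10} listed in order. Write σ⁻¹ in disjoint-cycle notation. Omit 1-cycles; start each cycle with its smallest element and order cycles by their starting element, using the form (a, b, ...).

The cycle decomposition of σ is (2, 10, 5, 3, 9, 7, 8, 6, 4).
Reversing each cycle (and rotating so the smallest element leads) gives σ⁻¹ = (2, 4, 6, 8, 7, 9, 3, 5, 10).

(2, 4, 6, 8, 7, 9, 3, 5, 10)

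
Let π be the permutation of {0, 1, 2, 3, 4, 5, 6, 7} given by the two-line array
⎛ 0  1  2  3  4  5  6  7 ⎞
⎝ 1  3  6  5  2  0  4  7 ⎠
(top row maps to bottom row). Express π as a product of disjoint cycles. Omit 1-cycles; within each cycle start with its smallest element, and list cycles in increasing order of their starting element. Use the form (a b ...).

From 0: 0 → 1 → 3 → 5 → 0, closing the cycle (0 1 3 5).
Repeating from the next unused element and collecting all non-trivial cycles gives (0 1 3 5)(2 6 4).

(0 1 3 5)(2 6 4)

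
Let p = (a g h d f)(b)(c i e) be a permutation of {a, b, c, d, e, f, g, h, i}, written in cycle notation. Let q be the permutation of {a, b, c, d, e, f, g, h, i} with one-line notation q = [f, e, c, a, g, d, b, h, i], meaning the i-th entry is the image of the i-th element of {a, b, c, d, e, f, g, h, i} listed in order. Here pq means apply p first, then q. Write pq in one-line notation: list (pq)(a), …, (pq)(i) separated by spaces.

b e i d c f h a g

Chase each element through p then q: a → g → b; b → b → e; c → i → i; d → f → d; e → c → c; f → a → f; g → h → h; h → d → a; i → e → g.
So pq in one-line form is b e i d c f h a g.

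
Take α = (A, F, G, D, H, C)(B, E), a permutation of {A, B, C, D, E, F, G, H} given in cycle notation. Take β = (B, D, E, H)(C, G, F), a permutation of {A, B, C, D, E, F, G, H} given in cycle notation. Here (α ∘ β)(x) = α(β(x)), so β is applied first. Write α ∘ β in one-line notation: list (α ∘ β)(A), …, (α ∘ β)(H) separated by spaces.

Chase each element through β then α: A → A → F; B → D → H; C → G → D; D → E → B; E → H → C; F → C → A; G → F → G; H → B → E.
Collecting the images, α ∘ β = [F H D B C A G E].

F H D B C A G E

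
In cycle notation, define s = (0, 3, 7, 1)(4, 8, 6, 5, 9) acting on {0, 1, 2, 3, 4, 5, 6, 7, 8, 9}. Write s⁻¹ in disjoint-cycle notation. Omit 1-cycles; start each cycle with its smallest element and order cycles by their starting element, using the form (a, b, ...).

(0, 1, 7, 3)(4, 9, 5, 6, 8)

If s sends a → b within a cycle, s⁻¹ sends b → a; equivalently, reverse each cycle.
Reversing each cycle of s and rotating so the smallest element leads gives (0, 1, 7, 3)(4, 9, 5, 6, 8).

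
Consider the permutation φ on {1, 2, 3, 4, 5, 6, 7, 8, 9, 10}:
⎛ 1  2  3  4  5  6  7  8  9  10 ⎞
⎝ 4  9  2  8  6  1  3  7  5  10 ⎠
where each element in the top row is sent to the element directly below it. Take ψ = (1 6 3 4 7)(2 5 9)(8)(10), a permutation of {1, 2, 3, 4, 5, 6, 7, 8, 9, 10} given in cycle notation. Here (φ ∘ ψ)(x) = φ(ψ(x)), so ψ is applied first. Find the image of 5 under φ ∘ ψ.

5

First apply ψ: ψ(5) = 9, then φ(9) = 5. Thus (φ ∘ ψ)(5) = 5.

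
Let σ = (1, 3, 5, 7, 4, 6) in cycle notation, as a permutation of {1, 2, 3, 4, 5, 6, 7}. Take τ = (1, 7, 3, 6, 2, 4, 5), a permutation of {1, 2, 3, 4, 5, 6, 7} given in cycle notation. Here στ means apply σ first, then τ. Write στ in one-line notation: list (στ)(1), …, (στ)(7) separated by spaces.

6 4 1 2 3 7 5

(στ)(x) = τ(σ(x)). Computing each image: τ(σ(1)) = τ(3) = 6, τ(σ(2)) = τ(2) = 4, τ(σ(3)) = τ(5) = 1, τ(σ(4)) = τ(6) = 2, τ(σ(5)) = τ(7) = 3, τ(σ(6)) = τ(1) = 7, τ(σ(7)) = τ(4) = 5.
Hence στ = [6 4 1 2 3 7 5].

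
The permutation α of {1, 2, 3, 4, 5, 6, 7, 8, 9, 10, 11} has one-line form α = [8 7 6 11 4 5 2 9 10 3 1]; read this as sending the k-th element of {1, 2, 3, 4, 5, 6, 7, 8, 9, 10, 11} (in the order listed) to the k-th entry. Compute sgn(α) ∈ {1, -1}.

In disjoint-cycle form the cycle lengths are 9, 2.
A cycle is odd iff its length is even; α has 1 even-length cycle, so sgn(α) = (−1)^1 and α is odd.

-1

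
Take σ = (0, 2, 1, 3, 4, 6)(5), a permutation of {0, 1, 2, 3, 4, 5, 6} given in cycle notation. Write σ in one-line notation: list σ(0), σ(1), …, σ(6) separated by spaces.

Each element maps to the next entry in its cycle (wrapping to the front): 0→2, 1→3, 2→1, 3→4, 4→6, 5→5, 6→0.
So the one-line form is 2 3 1 4 6 5 0.

2 3 1 4 6 5 0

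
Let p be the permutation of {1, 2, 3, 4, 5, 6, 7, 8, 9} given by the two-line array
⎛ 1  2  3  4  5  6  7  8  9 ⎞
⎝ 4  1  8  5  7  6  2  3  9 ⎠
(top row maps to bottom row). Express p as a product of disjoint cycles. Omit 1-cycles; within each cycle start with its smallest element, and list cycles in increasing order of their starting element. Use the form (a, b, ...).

From 1: 1 → 4 → 5 → 7 → 2 → 1, closing the cycle (1, 4, 5, 7, 2).
Repeating from the next unused element and collecting all non-trivial cycles gives (1, 4, 5, 7, 2)(3, 8).

(1, 4, 5, 7, 2)(3, 8)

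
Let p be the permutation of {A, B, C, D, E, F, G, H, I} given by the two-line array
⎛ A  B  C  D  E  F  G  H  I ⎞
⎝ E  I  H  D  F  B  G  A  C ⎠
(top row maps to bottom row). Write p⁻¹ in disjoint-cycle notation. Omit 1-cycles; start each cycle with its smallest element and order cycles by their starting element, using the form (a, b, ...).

The cycle decomposition of p is (A, E, F, B, I, C, H).
Reversing each cycle (and rotating so the smallest element leads) gives p⁻¹ = (A, H, C, I, B, F, E).

(A, H, C, I, B, F, E)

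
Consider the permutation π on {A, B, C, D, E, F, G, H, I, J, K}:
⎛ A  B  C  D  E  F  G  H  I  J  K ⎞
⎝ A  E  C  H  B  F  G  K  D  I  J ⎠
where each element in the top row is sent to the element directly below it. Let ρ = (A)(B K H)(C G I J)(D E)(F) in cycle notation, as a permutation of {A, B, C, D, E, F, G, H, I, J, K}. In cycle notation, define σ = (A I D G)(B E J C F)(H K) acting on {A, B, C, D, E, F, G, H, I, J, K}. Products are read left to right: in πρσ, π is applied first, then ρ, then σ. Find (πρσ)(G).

D

Chase G: π(G) = G; ρ(G) = I; σ(I) = D. Hence (πρσ)(G) = D.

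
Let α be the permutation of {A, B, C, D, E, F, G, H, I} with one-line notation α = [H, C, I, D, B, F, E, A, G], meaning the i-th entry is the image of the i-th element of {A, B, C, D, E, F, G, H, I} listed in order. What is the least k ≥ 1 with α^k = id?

The disjoint-cycle form of α has cycle lengths 5, 2, 1, 1.
The order of α is the least common multiple of its cycle lengths: lcm(5, 2) = 10.

10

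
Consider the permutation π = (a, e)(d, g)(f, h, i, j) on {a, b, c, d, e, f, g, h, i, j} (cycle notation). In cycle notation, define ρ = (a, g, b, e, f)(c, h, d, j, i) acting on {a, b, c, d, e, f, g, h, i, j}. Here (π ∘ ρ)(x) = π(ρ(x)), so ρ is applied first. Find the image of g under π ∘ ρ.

ρ(g) = b, then π(b) = b; composing gives (π ∘ ρ)(g) = b.

b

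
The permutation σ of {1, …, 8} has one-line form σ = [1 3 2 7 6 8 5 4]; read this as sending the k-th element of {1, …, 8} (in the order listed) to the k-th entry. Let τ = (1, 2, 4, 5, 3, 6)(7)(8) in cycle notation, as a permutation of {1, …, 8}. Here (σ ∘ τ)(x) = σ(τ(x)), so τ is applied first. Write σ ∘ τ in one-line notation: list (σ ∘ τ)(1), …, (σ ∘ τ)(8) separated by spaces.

3 7 8 6 2 1 5 4

For each element, apply τ then σ: 1 → 2 → 3; 2 → 4 → 7; 3 → 6 → 8; 4 → 5 → 6; 5 → 3 → 2; 6 → 1 → 1; 7 → 7 → 5; 8 → 8 → 4.
So σ ∘ τ in one-line form is 3 7 8 6 2 1 5 4.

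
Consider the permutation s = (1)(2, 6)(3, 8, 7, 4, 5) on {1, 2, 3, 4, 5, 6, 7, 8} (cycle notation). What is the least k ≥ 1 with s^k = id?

10

The disjoint cycles have lengths 5, 2, 1.
The order is lcm(5, 2) = 10.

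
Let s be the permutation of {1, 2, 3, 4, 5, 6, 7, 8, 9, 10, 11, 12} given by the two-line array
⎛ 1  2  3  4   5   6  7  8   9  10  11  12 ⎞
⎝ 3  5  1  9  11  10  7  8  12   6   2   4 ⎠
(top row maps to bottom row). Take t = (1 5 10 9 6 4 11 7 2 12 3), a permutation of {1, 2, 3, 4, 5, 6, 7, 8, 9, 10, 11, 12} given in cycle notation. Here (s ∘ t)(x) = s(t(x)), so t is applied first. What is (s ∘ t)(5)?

t(5) = 10, then s(10) = 6; composing gives (s ∘ t)(5) = 6.

6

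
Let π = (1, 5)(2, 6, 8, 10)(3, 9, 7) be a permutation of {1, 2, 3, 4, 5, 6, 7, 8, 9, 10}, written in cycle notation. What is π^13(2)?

6

2 lies in the 4-cycle (2, 6, 8, 10).
On a 4-cycle, π^4 is the identity, so π^13 = π^1 there (13 ≡ 1 mod 4).
Advancing 1 step from 2: 2 → 6.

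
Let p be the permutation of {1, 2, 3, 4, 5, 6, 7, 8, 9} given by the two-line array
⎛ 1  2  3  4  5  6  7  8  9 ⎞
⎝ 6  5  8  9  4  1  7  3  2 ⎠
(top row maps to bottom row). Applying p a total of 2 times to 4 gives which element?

2

Tracing 4 → 9 → … returns to 4 after 4 steps, so 4 lies in a 4-cycle (2, 5, 4, 9).
Stepping 2 places around the cycle: 4 → 9 → 2.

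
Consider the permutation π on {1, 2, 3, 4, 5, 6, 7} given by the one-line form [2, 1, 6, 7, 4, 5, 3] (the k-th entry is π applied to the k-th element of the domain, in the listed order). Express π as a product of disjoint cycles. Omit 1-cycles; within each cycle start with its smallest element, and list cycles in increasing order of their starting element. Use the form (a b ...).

(1 2)(3 6 5 4 7)

Iterating π from 1 gives 1 → 2 → 1; that is the 2-cycle (1 2).
Continuing from each remaining unvisited element yields (1 2)(3 6 5 4 7).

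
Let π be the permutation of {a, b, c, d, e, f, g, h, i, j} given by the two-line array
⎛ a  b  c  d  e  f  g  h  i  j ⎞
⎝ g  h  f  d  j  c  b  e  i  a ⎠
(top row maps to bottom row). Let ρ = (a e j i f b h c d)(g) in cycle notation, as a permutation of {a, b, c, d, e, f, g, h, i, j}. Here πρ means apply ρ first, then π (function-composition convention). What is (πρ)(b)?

(πρ)(b) = π(ρ(b)). ρ(b) = h, then π(h) = e. So (πρ)(b) = e.

e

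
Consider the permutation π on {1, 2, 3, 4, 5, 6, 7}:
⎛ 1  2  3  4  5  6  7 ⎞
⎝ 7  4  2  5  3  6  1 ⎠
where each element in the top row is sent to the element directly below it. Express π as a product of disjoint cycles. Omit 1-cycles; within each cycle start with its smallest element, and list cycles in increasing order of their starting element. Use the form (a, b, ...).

Iterating π from 1 gives 1 → 7 → 1; that is the 2-cycle (1, 7).
Continuing from each remaining unvisited element yields (1, 7)(2, 4, 5, 3).

(1, 7)(2, 4, 5, 3)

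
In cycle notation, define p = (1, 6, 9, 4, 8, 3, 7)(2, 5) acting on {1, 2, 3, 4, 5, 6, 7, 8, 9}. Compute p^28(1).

1 lies in the 7-cycle (1, 6, 9, 4, 8, 3, 7).
Since the cycle has length 7, p^28 acts on it the same as p^0 (28 mod 7 = 0).
So p^28(1) = 1.

1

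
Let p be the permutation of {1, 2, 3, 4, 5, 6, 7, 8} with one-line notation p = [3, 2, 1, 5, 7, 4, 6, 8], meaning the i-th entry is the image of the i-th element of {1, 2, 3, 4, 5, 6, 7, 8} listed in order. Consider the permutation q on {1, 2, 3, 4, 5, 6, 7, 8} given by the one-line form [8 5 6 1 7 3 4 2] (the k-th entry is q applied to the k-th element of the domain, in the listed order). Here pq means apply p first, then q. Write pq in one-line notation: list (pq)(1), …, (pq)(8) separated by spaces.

(pq)(x) = q(p(x)). Computing each image: q(p(1)) = q(3) = 6, q(p(2)) = q(2) = 5, q(p(3)) = q(1) = 8, q(p(4)) = q(5) = 7, q(p(5)) = q(7) = 4, q(p(6)) = q(4) = 1, q(p(7)) = q(6) = 3, q(p(8)) = q(8) = 2.
Hence pq = [6 5 8 7 4 1 3 2].

6 5 8 7 4 1 3 2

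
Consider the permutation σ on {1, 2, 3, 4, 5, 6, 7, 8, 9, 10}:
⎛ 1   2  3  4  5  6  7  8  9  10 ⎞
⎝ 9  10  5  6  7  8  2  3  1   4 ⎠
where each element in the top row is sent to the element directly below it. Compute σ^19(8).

7

Tracing 8 → 3 → … returns to 8 after 8 steps, so 8 lies in an 8-cycle (2, 10, 4, 6, 8, 3, 5, 7).
Powers repeat with period 8 on this cycle, and 19 mod 8 = 3, so σ^19(8) = σ^3(8).
Stepping 3 places around the cycle: 8 → 3 → 5 → 7.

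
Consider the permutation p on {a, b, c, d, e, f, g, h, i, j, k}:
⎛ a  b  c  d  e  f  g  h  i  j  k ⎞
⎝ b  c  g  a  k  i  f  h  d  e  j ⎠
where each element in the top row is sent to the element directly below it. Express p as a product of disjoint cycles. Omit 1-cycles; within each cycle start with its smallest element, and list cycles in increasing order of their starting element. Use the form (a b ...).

(a b c g f i d)(e k j)

Start at a and follow images: a → b → c → g → f → i → d → a, giving the cycle (a b c g f i d).
Repeating from the next unused element and collecting all non-trivial cycles gives (a b c g f i d)(e k j).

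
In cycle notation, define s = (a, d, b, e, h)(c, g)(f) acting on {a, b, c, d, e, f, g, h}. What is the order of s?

The disjoint cycles have lengths 5, 2, 1.
The order is lcm(5, 2) = 10.

10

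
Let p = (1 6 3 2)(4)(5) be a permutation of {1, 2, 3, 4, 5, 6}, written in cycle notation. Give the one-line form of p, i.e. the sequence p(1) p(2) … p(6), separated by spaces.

Each element maps to the next entry in its cycle (wrapping to the front): 1↦6, 2↦1, 3↦2, 4↦4, 5↦5, 6↦3.
Listing these in domain order gives 6 1 2 4 5 3.

6 1 2 4 5 3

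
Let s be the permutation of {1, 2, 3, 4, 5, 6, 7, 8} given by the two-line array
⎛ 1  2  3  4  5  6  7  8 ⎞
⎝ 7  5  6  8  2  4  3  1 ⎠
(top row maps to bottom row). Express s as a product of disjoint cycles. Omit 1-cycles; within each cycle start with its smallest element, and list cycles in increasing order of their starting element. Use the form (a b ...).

From 1: 1 → 7 → 3 → 6 → 4 → 8 → 1, closing the cycle (1 7 3 6 4 8).
Continuing from each remaining unvisited element yields (1 7 3 6 4 8)(2 5).

(1 7 3 6 4 8)(2 5)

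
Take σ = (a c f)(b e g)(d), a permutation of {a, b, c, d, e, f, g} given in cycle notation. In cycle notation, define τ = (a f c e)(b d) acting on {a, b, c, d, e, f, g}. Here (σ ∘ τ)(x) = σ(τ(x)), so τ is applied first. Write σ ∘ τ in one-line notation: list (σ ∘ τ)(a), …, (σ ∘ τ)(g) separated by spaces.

a d g e c f b

(σ ∘ τ)(x) = σ(τ(x)). Computing each image: σ(τ(a)) = σ(f) = a, σ(τ(b)) = σ(d) = d, σ(τ(c)) = σ(e) = g, σ(τ(d)) = σ(b) = e, σ(τ(e)) = σ(a) = c, σ(τ(f)) = σ(c) = f, σ(τ(g)) = σ(g) = b.
Hence σ ∘ τ = [a d g e c f b].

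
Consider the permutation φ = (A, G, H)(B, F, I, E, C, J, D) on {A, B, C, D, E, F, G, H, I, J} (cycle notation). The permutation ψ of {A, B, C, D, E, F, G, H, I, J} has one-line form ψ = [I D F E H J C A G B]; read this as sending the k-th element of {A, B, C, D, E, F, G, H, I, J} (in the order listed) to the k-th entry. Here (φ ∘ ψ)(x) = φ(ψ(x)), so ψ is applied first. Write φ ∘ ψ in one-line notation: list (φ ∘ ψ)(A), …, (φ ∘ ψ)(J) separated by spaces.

(φ ∘ ψ)(x) = φ(ψ(x)). Computing each image: φ(ψ(A)) = φ(I) = E, φ(ψ(B)) = φ(D) = B, φ(ψ(C)) = φ(F) = I, φ(ψ(D)) = φ(E) = C, φ(ψ(E)) = φ(H) = A, φ(ψ(F)) = φ(J) = D, φ(ψ(G)) = φ(C) = J, φ(ψ(H)) = φ(A) = G, φ(ψ(I)) = φ(G) = H, φ(ψ(J)) = φ(B) = F.
Hence φ ∘ ψ = [E B I C A D J G H F].

E B I C A D J G H F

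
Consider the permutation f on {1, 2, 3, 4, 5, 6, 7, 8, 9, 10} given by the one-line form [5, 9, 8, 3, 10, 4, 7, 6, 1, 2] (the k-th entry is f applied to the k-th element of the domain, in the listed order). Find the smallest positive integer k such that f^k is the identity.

The disjoint-cycle form of f has cycle lengths 5, 4, 1.
The order is lcm(5, 4) = 20.

20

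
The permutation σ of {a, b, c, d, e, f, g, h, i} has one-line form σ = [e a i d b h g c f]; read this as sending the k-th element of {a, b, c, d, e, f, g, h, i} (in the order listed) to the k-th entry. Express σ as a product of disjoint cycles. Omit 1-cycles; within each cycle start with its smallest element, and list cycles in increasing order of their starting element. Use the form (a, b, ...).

(a, e, b)(c, i, f, h)

From a: a → e → b → a, closing the cycle (a, e, b).
Repeating from the next unused element and collecting all non-trivial cycles gives (a, e, b)(c, i, f, h).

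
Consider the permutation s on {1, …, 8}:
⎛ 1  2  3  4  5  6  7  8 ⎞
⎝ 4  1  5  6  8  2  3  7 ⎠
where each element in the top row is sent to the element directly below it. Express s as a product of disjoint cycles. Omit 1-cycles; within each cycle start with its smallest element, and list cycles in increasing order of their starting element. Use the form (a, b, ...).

From 1: 1 → 4 → 6 → 2 → 1, closing the cycle (1, 4, 6, 2).
Continuing from each remaining unvisited element yields (1, 4, 6, 2)(3, 5, 8, 7).

(1, 4, 6, 2)(3, 5, 8, 7)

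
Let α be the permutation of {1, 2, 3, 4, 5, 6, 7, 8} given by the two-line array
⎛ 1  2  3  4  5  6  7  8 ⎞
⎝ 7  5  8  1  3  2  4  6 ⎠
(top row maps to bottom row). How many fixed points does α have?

0

No element satisfies α(x) = x, so there are 0 fixed points.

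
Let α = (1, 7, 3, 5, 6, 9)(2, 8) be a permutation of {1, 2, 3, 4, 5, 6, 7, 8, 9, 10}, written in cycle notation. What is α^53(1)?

9

1 lies in the 6-cycle (1, 7, 3, 5, 6, 9).
Powers repeat with period 6 on this cycle, and 53 mod 6 = 5, so α^53(1) = α^5(1).
Advancing 5 steps from 1: 1 → 7 → 3 → 5 → 6 → 9.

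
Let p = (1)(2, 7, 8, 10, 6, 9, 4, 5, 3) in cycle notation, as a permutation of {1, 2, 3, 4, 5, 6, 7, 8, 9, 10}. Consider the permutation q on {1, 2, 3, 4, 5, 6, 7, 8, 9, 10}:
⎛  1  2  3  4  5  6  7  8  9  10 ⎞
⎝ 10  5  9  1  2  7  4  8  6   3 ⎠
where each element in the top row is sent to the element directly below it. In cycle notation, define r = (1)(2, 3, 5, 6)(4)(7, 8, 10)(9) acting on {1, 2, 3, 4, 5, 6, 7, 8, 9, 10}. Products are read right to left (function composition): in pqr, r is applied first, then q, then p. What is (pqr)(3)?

7

Chase 3: r(3) = 5; q(5) = 2; p(2) = 7. Hence (pqr)(3) = 7.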